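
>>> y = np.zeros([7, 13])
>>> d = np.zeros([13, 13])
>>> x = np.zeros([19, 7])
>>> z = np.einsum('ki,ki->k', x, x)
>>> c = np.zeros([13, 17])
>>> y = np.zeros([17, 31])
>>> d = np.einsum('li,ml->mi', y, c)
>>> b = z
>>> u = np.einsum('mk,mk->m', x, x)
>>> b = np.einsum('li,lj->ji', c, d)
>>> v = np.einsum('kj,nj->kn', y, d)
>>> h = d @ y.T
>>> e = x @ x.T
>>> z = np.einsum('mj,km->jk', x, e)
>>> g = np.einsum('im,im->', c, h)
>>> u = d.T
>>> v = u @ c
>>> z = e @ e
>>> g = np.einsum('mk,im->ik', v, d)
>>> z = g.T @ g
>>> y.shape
(17, 31)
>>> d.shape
(13, 31)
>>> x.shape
(19, 7)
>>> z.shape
(17, 17)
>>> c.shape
(13, 17)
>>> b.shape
(31, 17)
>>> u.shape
(31, 13)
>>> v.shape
(31, 17)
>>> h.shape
(13, 17)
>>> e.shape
(19, 19)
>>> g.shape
(13, 17)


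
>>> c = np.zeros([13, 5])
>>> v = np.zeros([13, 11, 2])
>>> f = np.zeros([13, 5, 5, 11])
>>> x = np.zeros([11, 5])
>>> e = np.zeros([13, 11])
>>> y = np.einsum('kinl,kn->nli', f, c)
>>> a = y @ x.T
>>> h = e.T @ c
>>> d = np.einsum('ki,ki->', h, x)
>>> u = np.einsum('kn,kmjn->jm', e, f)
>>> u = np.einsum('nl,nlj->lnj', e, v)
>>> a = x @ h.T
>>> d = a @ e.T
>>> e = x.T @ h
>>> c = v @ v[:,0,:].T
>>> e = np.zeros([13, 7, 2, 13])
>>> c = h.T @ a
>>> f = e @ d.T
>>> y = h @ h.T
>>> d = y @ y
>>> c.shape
(5, 11)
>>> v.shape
(13, 11, 2)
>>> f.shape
(13, 7, 2, 11)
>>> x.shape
(11, 5)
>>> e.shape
(13, 7, 2, 13)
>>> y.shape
(11, 11)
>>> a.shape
(11, 11)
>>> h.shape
(11, 5)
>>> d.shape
(11, 11)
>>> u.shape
(11, 13, 2)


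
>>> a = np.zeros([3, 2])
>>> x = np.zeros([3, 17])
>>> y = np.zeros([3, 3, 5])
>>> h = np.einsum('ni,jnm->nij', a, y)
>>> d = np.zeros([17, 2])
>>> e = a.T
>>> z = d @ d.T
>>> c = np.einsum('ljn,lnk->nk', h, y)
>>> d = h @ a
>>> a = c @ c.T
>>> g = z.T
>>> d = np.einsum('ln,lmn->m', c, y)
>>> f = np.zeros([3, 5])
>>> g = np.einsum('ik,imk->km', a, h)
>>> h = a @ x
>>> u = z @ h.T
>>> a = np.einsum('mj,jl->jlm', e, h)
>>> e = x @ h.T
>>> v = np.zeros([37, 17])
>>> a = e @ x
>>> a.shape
(3, 17)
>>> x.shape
(3, 17)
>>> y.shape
(3, 3, 5)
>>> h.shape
(3, 17)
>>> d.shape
(3,)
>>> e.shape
(3, 3)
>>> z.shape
(17, 17)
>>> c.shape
(3, 5)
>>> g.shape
(3, 2)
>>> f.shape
(3, 5)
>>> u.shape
(17, 3)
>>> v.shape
(37, 17)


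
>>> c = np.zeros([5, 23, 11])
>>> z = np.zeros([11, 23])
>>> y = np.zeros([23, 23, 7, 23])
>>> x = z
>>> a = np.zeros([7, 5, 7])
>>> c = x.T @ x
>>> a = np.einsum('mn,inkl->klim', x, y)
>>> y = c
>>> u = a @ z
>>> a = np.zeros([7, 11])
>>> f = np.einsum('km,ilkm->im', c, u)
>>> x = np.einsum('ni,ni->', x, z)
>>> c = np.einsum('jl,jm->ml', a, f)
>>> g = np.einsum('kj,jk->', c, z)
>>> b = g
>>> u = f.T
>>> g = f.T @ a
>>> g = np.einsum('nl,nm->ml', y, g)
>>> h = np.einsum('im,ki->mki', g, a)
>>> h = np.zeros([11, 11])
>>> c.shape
(23, 11)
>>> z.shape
(11, 23)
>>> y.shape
(23, 23)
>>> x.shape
()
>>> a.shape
(7, 11)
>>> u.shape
(23, 7)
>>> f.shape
(7, 23)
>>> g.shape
(11, 23)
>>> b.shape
()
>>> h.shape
(11, 11)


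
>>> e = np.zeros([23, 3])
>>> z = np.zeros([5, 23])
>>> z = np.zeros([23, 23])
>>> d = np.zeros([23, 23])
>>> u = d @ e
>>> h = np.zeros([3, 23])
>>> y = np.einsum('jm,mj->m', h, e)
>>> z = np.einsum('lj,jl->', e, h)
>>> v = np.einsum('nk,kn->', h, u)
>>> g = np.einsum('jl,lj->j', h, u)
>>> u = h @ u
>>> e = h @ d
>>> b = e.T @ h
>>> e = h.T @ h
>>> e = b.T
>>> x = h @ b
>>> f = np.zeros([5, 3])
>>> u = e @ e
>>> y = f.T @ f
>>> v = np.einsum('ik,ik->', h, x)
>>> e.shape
(23, 23)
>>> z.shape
()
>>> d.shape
(23, 23)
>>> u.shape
(23, 23)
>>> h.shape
(3, 23)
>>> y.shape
(3, 3)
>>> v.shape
()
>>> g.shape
(3,)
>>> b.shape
(23, 23)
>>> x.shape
(3, 23)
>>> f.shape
(5, 3)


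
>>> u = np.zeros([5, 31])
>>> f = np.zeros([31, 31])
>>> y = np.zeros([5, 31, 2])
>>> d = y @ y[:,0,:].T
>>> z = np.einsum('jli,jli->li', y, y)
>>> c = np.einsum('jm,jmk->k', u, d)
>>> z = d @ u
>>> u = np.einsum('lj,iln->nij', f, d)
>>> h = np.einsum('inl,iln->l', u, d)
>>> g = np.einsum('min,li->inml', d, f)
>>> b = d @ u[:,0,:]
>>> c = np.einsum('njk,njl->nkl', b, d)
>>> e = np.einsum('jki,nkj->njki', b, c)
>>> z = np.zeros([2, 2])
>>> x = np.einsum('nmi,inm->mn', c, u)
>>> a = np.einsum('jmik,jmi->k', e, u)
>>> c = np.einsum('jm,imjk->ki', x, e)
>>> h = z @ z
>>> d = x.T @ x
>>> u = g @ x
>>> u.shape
(31, 5, 5, 5)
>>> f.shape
(31, 31)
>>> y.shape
(5, 31, 2)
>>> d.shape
(5, 5)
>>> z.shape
(2, 2)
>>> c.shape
(31, 5)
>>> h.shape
(2, 2)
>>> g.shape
(31, 5, 5, 31)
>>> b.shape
(5, 31, 31)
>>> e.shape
(5, 5, 31, 31)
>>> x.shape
(31, 5)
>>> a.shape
(31,)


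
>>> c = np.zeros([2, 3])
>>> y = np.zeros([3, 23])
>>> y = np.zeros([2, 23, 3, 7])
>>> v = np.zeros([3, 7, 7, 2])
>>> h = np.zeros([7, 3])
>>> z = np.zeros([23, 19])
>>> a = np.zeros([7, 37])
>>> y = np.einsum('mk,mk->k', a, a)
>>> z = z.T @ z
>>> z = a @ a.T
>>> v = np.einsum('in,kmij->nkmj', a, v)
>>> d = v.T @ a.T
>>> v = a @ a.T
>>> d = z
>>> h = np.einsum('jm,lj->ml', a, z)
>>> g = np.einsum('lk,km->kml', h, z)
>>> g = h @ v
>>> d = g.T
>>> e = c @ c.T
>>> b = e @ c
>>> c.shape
(2, 3)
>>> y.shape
(37,)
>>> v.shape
(7, 7)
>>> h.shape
(37, 7)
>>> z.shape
(7, 7)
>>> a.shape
(7, 37)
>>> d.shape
(7, 37)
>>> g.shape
(37, 7)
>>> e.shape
(2, 2)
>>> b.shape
(2, 3)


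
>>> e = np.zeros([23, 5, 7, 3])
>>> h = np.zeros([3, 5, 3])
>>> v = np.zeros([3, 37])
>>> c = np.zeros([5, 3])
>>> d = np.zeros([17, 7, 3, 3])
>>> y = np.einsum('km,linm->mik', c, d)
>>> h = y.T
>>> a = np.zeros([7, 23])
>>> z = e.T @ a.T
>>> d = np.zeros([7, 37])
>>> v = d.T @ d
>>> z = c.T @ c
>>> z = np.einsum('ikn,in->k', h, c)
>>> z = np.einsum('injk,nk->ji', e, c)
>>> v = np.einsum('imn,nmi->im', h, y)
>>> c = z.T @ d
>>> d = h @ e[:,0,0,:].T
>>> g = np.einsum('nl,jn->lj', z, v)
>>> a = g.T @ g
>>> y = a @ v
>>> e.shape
(23, 5, 7, 3)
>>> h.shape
(5, 7, 3)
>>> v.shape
(5, 7)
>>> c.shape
(23, 37)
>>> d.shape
(5, 7, 23)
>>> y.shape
(5, 7)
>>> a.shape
(5, 5)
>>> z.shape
(7, 23)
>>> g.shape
(23, 5)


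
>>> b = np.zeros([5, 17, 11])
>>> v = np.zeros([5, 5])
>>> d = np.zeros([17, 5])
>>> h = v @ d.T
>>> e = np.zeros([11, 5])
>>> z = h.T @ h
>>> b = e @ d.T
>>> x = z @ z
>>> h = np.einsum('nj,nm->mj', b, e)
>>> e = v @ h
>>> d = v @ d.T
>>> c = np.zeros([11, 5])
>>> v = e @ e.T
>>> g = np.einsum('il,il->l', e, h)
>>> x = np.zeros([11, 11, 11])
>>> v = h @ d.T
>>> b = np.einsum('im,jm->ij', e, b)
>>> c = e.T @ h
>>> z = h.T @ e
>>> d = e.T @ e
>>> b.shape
(5, 11)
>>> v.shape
(5, 5)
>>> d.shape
(17, 17)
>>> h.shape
(5, 17)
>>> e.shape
(5, 17)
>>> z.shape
(17, 17)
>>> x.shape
(11, 11, 11)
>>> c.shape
(17, 17)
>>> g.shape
(17,)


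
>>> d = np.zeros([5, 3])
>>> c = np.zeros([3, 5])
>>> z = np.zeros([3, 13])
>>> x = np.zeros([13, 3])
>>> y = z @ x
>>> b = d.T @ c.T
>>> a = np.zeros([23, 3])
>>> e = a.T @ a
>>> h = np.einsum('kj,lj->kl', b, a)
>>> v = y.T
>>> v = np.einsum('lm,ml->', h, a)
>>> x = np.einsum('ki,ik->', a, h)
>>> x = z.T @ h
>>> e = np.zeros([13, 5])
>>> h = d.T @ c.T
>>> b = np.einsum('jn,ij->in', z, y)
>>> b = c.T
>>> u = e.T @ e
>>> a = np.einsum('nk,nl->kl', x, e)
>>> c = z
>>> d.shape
(5, 3)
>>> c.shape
(3, 13)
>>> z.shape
(3, 13)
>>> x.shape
(13, 23)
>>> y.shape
(3, 3)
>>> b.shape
(5, 3)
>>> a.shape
(23, 5)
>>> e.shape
(13, 5)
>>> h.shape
(3, 3)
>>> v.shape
()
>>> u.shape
(5, 5)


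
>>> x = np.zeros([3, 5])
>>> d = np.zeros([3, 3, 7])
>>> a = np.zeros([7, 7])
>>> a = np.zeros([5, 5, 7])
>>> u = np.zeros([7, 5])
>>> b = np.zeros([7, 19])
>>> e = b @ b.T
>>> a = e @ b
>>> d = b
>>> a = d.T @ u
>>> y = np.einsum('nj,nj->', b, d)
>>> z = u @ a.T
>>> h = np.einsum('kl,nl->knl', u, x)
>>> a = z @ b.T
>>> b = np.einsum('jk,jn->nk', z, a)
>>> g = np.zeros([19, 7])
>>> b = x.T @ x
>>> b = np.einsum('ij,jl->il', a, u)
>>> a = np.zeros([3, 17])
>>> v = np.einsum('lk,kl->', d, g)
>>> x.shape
(3, 5)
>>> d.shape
(7, 19)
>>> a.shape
(3, 17)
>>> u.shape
(7, 5)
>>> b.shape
(7, 5)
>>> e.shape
(7, 7)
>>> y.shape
()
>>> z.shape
(7, 19)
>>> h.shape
(7, 3, 5)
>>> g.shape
(19, 7)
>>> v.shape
()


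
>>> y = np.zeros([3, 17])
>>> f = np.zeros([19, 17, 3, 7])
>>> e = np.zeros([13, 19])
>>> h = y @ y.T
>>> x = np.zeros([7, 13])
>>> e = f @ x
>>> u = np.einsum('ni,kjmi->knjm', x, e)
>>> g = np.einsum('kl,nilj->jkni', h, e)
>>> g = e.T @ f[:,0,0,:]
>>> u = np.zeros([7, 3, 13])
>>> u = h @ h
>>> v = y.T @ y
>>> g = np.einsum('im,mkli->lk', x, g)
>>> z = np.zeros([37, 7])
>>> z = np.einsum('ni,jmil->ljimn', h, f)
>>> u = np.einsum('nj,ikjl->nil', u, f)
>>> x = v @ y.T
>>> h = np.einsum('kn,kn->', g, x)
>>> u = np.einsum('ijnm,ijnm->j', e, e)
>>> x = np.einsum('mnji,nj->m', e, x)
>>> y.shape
(3, 17)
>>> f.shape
(19, 17, 3, 7)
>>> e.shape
(19, 17, 3, 13)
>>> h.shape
()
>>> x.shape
(19,)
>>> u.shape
(17,)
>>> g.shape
(17, 3)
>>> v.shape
(17, 17)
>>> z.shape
(7, 19, 3, 17, 3)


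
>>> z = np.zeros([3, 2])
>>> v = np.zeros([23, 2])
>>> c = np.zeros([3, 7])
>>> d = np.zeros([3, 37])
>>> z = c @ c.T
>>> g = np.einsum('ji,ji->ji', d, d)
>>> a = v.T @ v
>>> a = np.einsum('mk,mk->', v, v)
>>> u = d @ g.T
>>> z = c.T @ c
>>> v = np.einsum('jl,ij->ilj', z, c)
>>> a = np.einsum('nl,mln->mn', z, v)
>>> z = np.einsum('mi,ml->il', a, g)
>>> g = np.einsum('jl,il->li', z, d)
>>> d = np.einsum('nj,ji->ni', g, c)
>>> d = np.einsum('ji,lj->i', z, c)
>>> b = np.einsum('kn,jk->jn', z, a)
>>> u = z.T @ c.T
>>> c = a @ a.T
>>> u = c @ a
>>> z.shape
(7, 37)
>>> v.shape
(3, 7, 7)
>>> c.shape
(3, 3)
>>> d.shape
(37,)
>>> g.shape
(37, 3)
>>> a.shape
(3, 7)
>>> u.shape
(3, 7)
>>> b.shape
(3, 37)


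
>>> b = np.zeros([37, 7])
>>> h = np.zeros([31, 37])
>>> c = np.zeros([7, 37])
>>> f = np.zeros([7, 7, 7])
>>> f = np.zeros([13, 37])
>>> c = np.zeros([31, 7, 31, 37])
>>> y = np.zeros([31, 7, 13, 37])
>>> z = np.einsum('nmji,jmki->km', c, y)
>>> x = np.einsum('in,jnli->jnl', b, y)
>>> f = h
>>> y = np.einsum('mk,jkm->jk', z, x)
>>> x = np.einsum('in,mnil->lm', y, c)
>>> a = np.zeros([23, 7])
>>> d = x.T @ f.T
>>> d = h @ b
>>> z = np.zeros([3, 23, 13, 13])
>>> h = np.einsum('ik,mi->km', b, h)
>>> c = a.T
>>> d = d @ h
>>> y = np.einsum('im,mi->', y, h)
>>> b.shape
(37, 7)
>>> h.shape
(7, 31)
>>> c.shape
(7, 23)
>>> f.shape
(31, 37)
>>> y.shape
()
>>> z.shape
(3, 23, 13, 13)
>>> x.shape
(37, 31)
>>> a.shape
(23, 7)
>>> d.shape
(31, 31)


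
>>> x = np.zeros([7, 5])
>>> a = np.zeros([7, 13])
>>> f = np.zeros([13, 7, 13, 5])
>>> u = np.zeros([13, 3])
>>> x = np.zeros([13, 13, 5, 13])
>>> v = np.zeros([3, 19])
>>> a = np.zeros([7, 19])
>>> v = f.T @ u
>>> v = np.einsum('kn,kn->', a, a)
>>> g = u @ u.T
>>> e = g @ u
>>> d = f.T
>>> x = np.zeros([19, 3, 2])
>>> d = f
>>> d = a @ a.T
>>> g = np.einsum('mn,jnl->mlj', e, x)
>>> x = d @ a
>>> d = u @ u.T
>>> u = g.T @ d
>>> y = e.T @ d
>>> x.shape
(7, 19)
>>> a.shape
(7, 19)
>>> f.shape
(13, 7, 13, 5)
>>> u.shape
(19, 2, 13)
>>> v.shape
()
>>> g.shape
(13, 2, 19)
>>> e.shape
(13, 3)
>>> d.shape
(13, 13)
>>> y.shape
(3, 13)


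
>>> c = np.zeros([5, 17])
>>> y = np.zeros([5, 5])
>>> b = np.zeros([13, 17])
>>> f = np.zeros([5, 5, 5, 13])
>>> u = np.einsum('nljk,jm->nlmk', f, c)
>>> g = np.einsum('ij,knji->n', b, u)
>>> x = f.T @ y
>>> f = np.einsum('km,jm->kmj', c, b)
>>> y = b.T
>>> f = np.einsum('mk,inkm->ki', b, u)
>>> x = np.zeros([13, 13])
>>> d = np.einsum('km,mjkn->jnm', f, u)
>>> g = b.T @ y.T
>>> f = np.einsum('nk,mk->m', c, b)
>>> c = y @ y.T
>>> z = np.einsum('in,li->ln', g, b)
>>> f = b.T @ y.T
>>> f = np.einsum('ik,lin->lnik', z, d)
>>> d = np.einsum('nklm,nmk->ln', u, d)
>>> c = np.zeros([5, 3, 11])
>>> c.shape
(5, 3, 11)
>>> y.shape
(17, 13)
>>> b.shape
(13, 17)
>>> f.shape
(5, 5, 13, 17)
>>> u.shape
(5, 5, 17, 13)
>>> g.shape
(17, 17)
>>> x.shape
(13, 13)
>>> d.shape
(17, 5)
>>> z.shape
(13, 17)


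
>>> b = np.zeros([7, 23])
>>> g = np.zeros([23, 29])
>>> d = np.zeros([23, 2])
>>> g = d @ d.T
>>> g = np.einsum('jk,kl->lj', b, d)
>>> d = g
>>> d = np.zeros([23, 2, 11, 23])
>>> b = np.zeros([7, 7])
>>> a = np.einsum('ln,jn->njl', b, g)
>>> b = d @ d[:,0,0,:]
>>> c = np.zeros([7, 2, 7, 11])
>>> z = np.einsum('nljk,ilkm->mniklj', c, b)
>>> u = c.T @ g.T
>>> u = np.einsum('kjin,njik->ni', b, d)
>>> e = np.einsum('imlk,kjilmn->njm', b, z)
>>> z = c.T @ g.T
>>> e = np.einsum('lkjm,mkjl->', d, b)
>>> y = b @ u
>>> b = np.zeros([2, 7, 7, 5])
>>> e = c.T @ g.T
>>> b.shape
(2, 7, 7, 5)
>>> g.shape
(2, 7)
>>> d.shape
(23, 2, 11, 23)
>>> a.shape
(7, 2, 7)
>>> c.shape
(7, 2, 7, 11)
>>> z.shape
(11, 7, 2, 2)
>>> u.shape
(23, 11)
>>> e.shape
(11, 7, 2, 2)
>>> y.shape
(23, 2, 11, 11)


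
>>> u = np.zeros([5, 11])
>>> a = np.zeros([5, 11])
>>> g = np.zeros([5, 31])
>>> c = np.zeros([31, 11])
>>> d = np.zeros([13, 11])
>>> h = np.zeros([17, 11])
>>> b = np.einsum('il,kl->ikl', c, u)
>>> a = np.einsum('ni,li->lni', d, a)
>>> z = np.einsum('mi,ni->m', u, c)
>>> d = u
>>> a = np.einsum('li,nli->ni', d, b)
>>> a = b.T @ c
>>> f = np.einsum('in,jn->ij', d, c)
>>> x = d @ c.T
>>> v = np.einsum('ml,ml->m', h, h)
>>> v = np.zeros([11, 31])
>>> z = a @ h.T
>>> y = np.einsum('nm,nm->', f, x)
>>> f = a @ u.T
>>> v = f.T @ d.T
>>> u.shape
(5, 11)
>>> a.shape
(11, 5, 11)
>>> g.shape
(5, 31)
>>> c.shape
(31, 11)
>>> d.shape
(5, 11)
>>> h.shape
(17, 11)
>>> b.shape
(31, 5, 11)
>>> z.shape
(11, 5, 17)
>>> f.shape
(11, 5, 5)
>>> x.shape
(5, 31)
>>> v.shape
(5, 5, 5)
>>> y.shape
()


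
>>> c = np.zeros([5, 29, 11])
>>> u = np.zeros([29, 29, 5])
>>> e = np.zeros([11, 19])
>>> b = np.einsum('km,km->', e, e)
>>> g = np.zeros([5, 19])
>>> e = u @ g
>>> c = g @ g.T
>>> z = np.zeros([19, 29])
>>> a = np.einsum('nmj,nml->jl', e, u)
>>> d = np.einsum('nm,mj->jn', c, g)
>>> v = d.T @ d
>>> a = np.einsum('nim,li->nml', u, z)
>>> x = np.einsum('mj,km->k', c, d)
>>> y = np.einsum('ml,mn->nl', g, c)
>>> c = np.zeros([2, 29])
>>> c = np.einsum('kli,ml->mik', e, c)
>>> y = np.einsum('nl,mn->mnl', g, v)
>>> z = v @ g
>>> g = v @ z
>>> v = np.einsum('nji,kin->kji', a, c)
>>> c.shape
(2, 19, 29)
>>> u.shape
(29, 29, 5)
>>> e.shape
(29, 29, 19)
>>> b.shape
()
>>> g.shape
(5, 19)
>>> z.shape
(5, 19)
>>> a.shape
(29, 5, 19)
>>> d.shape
(19, 5)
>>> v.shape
(2, 5, 19)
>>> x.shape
(19,)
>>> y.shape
(5, 5, 19)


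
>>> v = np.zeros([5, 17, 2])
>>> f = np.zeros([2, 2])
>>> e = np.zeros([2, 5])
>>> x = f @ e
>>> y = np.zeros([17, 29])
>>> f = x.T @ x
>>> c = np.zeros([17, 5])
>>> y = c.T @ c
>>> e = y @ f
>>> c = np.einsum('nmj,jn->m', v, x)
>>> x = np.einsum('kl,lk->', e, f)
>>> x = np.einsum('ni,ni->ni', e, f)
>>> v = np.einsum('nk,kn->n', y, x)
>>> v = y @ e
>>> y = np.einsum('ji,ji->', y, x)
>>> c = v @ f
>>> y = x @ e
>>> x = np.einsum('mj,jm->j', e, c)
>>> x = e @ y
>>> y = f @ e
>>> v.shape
(5, 5)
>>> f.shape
(5, 5)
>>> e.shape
(5, 5)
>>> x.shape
(5, 5)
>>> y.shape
(5, 5)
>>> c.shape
(5, 5)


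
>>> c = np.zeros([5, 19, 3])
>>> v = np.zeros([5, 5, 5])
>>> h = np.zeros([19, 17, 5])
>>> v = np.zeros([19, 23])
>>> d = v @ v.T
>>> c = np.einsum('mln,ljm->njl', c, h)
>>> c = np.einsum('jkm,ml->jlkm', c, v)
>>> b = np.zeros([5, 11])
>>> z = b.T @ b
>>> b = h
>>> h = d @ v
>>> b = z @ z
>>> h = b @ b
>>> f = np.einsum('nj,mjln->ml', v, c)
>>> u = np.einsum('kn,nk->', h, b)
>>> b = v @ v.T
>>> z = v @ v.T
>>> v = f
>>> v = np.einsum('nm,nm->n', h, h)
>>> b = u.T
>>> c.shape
(3, 23, 17, 19)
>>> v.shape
(11,)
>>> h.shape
(11, 11)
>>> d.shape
(19, 19)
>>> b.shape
()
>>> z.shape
(19, 19)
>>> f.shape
(3, 17)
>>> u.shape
()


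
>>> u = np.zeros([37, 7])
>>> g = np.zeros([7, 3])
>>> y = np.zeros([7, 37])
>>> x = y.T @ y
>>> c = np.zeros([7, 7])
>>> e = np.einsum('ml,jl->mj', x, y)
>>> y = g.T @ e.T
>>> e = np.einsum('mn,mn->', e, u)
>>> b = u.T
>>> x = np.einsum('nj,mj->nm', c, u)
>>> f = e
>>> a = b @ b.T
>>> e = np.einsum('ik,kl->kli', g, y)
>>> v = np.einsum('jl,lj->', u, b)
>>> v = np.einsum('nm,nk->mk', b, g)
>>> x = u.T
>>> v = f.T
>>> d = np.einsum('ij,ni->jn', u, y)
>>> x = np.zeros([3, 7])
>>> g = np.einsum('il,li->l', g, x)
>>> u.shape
(37, 7)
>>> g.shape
(3,)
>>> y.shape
(3, 37)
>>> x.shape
(3, 7)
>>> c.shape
(7, 7)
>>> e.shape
(3, 37, 7)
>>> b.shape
(7, 37)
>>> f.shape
()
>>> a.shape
(7, 7)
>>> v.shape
()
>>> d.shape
(7, 3)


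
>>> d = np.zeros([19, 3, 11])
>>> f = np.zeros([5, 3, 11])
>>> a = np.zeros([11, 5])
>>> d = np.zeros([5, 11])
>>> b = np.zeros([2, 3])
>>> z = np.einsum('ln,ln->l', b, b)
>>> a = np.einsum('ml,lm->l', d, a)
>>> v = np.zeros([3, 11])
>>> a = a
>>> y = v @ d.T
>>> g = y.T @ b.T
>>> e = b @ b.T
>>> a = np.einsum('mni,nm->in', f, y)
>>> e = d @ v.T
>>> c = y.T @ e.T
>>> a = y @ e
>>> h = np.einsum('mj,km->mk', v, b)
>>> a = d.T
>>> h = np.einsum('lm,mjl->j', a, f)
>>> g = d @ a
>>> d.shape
(5, 11)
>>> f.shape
(5, 3, 11)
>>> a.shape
(11, 5)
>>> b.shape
(2, 3)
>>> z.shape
(2,)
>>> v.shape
(3, 11)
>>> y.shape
(3, 5)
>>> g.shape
(5, 5)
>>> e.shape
(5, 3)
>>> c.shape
(5, 5)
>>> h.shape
(3,)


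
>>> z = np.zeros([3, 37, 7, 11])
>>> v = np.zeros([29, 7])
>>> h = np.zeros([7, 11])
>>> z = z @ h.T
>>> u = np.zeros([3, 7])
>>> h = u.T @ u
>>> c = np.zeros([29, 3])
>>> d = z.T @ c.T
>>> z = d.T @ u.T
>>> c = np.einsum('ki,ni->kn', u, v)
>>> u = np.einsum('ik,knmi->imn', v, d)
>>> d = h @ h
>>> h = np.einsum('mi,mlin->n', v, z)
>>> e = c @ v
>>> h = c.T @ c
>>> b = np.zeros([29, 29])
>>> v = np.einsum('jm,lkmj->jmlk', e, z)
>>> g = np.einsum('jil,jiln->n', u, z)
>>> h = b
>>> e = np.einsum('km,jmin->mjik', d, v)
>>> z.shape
(29, 37, 7, 3)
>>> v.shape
(3, 7, 29, 37)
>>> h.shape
(29, 29)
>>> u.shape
(29, 37, 7)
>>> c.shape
(3, 29)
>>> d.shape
(7, 7)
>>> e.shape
(7, 3, 29, 7)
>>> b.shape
(29, 29)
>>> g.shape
(3,)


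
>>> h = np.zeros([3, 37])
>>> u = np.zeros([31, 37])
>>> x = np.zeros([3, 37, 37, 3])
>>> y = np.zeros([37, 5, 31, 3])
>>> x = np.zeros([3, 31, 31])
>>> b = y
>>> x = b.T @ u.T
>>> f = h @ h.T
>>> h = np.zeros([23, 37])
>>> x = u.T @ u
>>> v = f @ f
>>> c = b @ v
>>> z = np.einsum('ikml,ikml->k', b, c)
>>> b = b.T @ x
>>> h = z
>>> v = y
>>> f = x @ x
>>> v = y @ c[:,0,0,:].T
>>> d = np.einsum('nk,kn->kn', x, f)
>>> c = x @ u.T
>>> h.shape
(5,)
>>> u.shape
(31, 37)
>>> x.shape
(37, 37)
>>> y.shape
(37, 5, 31, 3)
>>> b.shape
(3, 31, 5, 37)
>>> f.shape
(37, 37)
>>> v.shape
(37, 5, 31, 37)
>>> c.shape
(37, 31)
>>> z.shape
(5,)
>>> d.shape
(37, 37)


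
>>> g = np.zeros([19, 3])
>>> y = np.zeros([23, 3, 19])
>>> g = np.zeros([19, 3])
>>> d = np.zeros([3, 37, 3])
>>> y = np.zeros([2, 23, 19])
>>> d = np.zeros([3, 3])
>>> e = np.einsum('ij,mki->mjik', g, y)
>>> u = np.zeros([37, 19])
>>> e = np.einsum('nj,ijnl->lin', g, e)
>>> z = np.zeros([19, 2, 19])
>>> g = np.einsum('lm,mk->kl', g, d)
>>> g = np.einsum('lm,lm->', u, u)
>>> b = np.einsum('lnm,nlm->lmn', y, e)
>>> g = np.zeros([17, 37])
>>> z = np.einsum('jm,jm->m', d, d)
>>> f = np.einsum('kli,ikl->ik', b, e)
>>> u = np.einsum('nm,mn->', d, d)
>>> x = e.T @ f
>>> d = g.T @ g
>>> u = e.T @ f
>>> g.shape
(17, 37)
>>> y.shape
(2, 23, 19)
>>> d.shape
(37, 37)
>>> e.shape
(23, 2, 19)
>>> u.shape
(19, 2, 2)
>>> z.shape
(3,)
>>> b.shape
(2, 19, 23)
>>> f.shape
(23, 2)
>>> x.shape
(19, 2, 2)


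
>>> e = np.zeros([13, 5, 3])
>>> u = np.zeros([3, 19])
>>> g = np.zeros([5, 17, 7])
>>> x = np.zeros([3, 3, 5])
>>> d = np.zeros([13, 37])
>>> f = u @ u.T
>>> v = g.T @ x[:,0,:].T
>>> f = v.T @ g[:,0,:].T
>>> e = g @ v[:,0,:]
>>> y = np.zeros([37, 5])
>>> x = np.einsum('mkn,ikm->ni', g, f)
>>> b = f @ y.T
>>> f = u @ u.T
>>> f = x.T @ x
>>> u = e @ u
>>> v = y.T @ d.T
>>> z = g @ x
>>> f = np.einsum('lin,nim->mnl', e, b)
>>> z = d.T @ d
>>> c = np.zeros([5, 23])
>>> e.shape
(5, 17, 3)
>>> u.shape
(5, 17, 19)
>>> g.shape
(5, 17, 7)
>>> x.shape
(7, 3)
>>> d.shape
(13, 37)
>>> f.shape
(37, 3, 5)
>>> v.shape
(5, 13)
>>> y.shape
(37, 5)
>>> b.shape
(3, 17, 37)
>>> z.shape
(37, 37)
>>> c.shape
(5, 23)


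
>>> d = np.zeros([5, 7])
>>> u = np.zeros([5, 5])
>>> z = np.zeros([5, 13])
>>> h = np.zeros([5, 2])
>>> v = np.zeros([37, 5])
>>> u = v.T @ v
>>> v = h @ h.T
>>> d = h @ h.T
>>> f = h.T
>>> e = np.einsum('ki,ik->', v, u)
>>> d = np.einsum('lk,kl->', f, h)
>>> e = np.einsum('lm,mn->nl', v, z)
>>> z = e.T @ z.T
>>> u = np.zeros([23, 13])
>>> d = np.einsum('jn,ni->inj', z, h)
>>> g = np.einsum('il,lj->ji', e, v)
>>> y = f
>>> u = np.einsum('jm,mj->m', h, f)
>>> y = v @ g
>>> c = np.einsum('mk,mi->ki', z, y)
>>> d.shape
(2, 5, 5)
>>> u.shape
(2,)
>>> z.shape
(5, 5)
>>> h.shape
(5, 2)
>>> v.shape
(5, 5)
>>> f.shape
(2, 5)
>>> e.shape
(13, 5)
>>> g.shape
(5, 13)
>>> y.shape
(5, 13)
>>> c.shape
(5, 13)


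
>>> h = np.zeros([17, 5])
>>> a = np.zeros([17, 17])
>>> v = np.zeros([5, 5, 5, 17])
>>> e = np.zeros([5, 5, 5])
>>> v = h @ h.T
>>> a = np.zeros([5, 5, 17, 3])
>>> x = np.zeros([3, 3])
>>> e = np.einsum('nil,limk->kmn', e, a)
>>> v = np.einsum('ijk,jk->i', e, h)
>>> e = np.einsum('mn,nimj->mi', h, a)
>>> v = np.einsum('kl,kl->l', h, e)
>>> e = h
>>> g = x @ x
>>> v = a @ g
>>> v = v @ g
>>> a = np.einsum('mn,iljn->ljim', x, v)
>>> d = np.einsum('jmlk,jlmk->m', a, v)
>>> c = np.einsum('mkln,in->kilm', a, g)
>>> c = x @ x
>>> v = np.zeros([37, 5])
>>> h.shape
(17, 5)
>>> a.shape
(5, 17, 5, 3)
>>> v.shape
(37, 5)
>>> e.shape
(17, 5)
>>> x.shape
(3, 3)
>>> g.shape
(3, 3)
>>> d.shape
(17,)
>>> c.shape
(3, 3)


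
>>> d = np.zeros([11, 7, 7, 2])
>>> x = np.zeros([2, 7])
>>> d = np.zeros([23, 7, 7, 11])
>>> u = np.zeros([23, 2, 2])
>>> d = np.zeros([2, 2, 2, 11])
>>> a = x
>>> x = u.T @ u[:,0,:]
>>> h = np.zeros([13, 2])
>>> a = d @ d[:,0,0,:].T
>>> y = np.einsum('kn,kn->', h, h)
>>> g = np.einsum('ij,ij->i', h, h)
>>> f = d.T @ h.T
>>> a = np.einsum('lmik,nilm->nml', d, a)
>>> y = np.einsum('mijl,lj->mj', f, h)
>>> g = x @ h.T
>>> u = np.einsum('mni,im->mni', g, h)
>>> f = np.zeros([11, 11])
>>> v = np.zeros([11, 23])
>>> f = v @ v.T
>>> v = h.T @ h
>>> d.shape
(2, 2, 2, 11)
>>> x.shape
(2, 2, 2)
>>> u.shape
(2, 2, 13)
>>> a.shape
(2, 2, 2)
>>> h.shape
(13, 2)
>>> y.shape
(11, 2)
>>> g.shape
(2, 2, 13)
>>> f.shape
(11, 11)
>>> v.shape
(2, 2)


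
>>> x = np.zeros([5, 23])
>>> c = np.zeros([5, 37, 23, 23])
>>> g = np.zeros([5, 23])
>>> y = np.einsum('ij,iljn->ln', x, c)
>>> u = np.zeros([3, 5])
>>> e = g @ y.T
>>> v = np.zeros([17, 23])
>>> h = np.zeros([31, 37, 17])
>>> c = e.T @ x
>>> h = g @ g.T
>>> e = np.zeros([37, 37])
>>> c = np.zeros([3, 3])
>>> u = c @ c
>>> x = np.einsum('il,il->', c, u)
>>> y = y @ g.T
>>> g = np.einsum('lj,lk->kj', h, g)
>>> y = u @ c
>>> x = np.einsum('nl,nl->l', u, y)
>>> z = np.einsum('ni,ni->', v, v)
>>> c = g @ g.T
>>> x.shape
(3,)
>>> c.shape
(23, 23)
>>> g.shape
(23, 5)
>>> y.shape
(3, 3)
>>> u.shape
(3, 3)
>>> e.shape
(37, 37)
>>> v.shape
(17, 23)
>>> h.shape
(5, 5)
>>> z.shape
()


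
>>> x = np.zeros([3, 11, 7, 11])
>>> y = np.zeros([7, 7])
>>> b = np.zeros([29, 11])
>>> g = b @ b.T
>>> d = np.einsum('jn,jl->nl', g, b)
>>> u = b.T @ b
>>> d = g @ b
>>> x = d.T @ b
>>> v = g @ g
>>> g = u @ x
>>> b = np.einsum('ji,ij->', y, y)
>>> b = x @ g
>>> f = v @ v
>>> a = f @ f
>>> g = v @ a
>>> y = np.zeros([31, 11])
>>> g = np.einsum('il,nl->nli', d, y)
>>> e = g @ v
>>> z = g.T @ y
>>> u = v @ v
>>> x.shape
(11, 11)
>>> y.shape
(31, 11)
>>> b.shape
(11, 11)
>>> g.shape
(31, 11, 29)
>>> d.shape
(29, 11)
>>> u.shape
(29, 29)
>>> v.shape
(29, 29)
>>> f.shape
(29, 29)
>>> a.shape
(29, 29)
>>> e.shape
(31, 11, 29)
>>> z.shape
(29, 11, 11)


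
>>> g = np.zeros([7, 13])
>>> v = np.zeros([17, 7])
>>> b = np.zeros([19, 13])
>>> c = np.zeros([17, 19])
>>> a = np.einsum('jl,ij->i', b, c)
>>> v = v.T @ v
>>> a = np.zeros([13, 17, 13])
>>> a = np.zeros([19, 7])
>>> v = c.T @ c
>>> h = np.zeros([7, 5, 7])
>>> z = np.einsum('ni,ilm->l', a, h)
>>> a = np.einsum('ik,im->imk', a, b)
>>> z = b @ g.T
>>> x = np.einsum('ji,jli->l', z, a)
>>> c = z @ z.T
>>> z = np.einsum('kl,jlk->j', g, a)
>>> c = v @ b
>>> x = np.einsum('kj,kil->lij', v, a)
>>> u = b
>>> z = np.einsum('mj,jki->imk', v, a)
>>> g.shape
(7, 13)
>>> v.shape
(19, 19)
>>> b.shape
(19, 13)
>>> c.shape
(19, 13)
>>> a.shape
(19, 13, 7)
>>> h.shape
(7, 5, 7)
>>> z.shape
(7, 19, 13)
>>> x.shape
(7, 13, 19)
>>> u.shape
(19, 13)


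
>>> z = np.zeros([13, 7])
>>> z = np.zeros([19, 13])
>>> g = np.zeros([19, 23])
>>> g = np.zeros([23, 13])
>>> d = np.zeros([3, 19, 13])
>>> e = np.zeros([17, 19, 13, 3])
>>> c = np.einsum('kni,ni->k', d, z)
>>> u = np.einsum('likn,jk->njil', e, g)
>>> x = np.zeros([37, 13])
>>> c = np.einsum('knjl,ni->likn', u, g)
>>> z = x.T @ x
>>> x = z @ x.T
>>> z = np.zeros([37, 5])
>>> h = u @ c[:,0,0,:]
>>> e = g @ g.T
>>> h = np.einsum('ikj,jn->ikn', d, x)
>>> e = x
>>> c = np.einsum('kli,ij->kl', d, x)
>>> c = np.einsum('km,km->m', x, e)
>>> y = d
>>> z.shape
(37, 5)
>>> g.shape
(23, 13)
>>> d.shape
(3, 19, 13)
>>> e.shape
(13, 37)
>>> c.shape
(37,)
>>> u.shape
(3, 23, 19, 17)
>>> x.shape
(13, 37)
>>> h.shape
(3, 19, 37)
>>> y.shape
(3, 19, 13)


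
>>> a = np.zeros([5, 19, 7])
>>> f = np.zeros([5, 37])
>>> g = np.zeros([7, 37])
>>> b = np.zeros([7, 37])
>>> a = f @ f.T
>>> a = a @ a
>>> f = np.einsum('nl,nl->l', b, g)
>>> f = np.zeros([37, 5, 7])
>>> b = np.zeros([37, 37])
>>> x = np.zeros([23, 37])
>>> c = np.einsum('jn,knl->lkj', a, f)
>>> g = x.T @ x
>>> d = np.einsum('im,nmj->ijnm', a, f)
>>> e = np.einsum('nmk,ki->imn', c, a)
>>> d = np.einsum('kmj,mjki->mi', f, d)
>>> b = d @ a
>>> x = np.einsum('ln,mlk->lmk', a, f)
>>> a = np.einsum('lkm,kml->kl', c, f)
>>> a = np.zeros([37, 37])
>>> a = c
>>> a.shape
(7, 37, 5)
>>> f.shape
(37, 5, 7)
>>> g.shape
(37, 37)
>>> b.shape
(5, 5)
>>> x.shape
(5, 37, 7)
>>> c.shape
(7, 37, 5)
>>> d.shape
(5, 5)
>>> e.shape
(5, 37, 7)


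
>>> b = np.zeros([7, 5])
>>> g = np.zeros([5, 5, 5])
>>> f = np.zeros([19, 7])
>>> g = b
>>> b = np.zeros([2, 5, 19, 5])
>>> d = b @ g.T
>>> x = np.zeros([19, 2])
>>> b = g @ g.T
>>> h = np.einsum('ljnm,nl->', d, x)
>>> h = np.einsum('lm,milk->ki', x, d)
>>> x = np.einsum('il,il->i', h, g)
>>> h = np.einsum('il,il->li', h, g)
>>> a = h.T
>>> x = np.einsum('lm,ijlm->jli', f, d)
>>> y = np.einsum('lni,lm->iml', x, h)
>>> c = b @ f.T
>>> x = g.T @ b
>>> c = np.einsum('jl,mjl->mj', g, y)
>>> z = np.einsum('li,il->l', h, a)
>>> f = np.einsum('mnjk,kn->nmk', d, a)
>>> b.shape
(7, 7)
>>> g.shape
(7, 5)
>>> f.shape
(5, 2, 7)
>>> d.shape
(2, 5, 19, 7)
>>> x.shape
(5, 7)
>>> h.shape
(5, 7)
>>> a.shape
(7, 5)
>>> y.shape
(2, 7, 5)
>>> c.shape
(2, 7)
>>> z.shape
(5,)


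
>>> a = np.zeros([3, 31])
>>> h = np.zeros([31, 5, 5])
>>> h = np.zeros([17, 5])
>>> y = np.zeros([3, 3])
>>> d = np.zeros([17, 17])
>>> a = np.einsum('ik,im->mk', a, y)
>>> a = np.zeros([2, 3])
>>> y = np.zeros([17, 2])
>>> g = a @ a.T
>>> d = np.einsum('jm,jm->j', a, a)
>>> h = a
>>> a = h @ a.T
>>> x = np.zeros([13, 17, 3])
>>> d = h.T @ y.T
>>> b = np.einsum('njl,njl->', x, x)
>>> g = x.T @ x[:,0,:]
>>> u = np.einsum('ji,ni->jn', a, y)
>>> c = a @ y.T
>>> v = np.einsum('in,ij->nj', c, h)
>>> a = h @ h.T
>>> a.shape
(2, 2)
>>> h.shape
(2, 3)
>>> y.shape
(17, 2)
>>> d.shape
(3, 17)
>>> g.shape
(3, 17, 3)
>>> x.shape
(13, 17, 3)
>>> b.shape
()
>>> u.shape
(2, 17)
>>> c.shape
(2, 17)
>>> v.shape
(17, 3)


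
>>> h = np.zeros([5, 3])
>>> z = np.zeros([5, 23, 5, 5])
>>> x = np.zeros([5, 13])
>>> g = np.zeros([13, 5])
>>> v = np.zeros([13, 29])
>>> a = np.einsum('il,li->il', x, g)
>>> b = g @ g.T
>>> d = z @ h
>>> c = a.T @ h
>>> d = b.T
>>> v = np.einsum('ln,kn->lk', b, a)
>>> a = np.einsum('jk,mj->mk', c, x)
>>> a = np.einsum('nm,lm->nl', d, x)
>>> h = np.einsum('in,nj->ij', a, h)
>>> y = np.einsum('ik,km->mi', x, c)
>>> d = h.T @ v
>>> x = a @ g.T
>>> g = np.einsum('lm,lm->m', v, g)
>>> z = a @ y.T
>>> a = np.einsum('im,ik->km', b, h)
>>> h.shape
(13, 3)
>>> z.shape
(13, 3)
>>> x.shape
(13, 13)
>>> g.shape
(5,)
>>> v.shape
(13, 5)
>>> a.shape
(3, 13)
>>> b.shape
(13, 13)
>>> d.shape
(3, 5)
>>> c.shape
(13, 3)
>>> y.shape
(3, 5)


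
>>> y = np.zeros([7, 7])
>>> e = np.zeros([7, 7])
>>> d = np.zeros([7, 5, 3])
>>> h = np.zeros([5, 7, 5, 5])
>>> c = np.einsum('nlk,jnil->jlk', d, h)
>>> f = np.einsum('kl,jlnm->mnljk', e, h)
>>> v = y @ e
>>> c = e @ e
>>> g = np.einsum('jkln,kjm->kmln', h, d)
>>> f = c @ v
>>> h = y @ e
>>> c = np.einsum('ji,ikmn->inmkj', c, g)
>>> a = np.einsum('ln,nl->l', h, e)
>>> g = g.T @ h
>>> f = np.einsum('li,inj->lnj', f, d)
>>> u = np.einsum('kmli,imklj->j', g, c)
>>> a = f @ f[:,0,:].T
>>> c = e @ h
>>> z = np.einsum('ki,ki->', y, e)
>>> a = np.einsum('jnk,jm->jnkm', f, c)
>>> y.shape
(7, 7)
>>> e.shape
(7, 7)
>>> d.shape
(7, 5, 3)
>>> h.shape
(7, 7)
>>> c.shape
(7, 7)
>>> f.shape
(7, 5, 3)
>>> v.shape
(7, 7)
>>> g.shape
(5, 5, 3, 7)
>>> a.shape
(7, 5, 3, 7)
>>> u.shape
(7,)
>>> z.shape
()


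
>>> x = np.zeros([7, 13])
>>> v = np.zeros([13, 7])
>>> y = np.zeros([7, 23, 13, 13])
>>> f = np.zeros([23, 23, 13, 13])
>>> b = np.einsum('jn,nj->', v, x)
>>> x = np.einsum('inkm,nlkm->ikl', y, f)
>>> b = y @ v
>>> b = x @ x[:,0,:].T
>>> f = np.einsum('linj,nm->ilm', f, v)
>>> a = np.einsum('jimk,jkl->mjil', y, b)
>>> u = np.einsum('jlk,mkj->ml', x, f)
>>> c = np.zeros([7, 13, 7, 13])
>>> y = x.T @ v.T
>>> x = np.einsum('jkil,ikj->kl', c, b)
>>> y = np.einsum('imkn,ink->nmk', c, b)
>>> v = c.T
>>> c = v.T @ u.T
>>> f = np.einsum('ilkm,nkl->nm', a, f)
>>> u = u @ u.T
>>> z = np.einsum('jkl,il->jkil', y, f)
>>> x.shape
(13, 13)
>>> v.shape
(13, 7, 13, 7)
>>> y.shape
(13, 13, 7)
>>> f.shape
(23, 7)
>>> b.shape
(7, 13, 7)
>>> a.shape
(13, 7, 23, 7)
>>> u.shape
(23, 23)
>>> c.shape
(7, 13, 7, 23)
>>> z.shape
(13, 13, 23, 7)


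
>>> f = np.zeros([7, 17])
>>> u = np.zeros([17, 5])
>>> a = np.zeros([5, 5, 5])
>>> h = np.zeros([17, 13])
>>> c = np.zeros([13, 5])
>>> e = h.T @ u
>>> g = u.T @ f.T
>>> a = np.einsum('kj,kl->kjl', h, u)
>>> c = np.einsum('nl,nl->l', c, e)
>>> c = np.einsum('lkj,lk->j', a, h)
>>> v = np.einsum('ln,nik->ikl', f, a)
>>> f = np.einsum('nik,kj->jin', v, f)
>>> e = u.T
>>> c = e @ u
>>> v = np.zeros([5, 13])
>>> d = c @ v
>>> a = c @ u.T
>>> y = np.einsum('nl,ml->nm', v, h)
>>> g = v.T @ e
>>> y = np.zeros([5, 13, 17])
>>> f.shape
(17, 5, 13)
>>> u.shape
(17, 5)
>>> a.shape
(5, 17)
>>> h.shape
(17, 13)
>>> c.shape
(5, 5)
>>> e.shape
(5, 17)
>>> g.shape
(13, 17)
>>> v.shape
(5, 13)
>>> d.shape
(5, 13)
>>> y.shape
(5, 13, 17)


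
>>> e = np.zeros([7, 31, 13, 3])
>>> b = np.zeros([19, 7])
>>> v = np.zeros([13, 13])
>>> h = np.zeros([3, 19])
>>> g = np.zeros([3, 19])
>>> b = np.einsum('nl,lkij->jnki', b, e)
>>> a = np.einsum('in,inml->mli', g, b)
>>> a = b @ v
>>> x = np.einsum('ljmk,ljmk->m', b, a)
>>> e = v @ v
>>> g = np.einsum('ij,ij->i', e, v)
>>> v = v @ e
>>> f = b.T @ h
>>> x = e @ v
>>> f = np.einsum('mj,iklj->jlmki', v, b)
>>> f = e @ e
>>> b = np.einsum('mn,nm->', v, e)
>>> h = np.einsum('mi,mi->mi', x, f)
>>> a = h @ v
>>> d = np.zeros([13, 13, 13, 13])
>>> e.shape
(13, 13)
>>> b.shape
()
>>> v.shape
(13, 13)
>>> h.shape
(13, 13)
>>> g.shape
(13,)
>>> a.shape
(13, 13)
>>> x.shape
(13, 13)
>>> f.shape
(13, 13)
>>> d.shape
(13, 13, 13, 13)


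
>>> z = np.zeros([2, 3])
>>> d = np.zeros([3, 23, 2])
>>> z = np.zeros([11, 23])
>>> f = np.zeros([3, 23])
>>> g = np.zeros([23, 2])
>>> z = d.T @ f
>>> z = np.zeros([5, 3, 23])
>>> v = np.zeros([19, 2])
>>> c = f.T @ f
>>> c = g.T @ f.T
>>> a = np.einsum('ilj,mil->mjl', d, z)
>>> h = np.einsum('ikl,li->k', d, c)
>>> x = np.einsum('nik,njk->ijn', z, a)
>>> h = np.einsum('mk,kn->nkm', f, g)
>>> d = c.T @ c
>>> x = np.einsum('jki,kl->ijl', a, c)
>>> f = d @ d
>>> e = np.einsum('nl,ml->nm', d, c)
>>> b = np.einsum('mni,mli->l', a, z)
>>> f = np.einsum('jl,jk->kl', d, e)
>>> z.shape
(5, 3, 23)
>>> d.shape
(3, 3)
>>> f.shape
(2, 3)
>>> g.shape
(23, 2)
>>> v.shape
(19, 2)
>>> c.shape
(2, 3)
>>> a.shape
(5, 2, 23)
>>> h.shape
(2, 23, 3)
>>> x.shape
(23, 5, 3)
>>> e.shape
(3, 2)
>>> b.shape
(3,)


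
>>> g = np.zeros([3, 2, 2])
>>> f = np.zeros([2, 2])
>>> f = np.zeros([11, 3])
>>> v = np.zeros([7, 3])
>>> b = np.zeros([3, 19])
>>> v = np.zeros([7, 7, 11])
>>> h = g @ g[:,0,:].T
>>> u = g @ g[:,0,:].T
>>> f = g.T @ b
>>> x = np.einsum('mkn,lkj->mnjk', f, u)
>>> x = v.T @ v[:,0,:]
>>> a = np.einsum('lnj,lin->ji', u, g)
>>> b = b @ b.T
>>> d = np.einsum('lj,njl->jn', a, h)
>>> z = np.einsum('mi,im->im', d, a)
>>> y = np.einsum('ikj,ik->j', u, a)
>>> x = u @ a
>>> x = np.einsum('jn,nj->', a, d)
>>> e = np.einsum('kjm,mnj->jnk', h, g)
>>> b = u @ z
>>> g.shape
(3, 2, 2)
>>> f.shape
(2, 2, 19)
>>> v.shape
(7, 7, 11)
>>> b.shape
(3, 2, 2)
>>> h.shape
(3, 2, 3)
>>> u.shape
(3, 2, 3)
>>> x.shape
()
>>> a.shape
(3, 2)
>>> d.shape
(2, 3)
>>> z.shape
(3, 2)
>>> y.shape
(3,)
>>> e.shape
(2, 2, 3)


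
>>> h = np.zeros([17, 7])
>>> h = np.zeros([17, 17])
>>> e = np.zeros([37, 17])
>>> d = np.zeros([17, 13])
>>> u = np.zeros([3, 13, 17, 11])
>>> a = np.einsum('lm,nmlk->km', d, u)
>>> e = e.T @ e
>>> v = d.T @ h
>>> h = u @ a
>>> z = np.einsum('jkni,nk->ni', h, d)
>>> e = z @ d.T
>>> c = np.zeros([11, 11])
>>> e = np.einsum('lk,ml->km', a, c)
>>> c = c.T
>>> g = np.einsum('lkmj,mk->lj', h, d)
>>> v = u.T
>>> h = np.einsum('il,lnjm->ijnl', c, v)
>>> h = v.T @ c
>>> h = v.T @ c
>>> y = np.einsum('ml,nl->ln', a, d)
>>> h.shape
(3, 13, 17, 11)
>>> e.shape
(13, 11)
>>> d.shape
(17, 13)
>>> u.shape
(3, 13, 17, 11)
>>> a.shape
(11, 13)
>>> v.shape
(11, 17, 13, 3)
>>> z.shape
(17, 13)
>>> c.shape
(11, 11)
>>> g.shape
(3, 13)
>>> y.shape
(13, 17)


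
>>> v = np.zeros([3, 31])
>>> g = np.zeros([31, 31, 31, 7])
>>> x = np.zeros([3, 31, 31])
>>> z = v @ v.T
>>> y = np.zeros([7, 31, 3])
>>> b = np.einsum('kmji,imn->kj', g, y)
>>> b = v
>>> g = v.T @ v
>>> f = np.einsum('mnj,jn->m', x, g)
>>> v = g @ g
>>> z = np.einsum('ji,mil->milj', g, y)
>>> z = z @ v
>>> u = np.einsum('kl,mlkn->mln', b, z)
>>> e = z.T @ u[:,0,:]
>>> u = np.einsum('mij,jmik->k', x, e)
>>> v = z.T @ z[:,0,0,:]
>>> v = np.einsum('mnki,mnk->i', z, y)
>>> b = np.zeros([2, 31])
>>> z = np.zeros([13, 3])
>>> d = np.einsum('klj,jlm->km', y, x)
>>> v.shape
(31,)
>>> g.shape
(31, 31)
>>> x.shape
(3, 31, 31)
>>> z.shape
(13, 3)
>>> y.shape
(7, 31, 3)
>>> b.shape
(2, 31)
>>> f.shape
(3,)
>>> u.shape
(31,)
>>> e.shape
(31, 3, 31, 31)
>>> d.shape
(7, 31)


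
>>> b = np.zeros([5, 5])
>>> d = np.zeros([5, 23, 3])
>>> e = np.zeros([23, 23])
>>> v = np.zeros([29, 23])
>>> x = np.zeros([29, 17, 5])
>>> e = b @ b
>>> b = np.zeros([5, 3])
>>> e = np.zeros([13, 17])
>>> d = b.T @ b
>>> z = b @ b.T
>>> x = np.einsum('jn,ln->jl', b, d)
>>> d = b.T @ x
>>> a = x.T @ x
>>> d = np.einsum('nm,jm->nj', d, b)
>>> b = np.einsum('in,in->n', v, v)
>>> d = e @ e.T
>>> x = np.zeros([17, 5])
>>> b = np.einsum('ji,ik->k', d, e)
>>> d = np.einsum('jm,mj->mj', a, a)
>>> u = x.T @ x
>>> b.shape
(17,)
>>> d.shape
(3, 3)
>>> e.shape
(13, 17)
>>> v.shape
(29, 23)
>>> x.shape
(17, 5)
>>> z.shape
(5, 5)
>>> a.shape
(3, 3)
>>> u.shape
(5, 5)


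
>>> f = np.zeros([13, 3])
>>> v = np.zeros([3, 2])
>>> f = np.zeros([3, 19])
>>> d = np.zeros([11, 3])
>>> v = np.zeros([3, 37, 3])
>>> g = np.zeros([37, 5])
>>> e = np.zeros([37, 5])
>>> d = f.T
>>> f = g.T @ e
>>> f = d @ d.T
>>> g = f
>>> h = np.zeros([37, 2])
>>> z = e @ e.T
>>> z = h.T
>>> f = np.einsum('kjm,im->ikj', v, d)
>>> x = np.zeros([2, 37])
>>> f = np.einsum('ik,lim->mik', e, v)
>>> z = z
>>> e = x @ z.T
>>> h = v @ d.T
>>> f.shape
(3, 37, 5)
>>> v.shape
(3, 37, 3)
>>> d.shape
(19, 3)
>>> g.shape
(19, 19)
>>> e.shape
(2, 2)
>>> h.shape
(3, 37, 19)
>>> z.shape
(2, 37)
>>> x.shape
(2, 37)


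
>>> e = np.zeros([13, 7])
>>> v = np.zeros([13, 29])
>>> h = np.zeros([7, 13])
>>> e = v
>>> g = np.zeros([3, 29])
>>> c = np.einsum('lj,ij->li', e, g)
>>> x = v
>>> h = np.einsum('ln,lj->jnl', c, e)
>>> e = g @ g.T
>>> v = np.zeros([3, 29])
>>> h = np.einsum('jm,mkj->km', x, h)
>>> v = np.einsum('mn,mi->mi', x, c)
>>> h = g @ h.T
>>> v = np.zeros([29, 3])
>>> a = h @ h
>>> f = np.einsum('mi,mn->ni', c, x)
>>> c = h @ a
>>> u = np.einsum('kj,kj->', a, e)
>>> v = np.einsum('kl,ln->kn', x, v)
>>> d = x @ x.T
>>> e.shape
(3, 3)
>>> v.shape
(13, 3)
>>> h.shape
(3, 3)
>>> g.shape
(3, 29)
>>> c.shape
(3, 3)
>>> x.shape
(13, 29)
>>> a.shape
(3, 3)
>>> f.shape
(29, 3)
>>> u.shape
()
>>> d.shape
(13, 13)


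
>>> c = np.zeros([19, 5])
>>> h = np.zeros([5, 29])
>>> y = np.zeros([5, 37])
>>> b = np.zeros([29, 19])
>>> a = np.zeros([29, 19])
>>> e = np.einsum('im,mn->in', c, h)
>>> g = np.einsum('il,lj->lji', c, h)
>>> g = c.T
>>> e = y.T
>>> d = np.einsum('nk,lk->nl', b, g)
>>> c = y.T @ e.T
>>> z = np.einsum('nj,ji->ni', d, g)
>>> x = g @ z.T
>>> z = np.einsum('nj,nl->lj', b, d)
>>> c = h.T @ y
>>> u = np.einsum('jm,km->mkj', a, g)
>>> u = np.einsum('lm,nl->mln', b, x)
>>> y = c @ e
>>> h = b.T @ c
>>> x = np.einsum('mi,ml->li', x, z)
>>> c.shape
(29, 37)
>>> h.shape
(19, 37)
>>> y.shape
(29, 5)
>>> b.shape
(29, 19)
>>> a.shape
(29, 19)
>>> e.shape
(37, 5)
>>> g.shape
(5, 19)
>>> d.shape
(29, 5)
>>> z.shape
(5, 19)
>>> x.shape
(19, 29)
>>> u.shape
(19, 29, 5)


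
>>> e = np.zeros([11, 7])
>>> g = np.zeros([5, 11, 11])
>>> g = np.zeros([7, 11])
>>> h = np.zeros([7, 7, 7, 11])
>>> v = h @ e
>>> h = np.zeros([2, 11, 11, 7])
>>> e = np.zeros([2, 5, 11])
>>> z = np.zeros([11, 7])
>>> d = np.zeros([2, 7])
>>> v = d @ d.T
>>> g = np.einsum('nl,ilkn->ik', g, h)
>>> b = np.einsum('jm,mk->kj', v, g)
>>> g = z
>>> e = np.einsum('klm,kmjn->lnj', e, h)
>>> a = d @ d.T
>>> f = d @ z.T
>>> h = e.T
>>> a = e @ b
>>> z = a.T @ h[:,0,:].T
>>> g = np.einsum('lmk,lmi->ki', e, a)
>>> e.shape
(5, 7, 11)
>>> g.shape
(11, 2)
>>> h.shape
(11, 7, 5)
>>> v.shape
(2, 2)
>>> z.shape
(2, 7, 11)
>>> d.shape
(2, 7)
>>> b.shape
(11, 2)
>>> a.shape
(5, 7, 2)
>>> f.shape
(2, 11)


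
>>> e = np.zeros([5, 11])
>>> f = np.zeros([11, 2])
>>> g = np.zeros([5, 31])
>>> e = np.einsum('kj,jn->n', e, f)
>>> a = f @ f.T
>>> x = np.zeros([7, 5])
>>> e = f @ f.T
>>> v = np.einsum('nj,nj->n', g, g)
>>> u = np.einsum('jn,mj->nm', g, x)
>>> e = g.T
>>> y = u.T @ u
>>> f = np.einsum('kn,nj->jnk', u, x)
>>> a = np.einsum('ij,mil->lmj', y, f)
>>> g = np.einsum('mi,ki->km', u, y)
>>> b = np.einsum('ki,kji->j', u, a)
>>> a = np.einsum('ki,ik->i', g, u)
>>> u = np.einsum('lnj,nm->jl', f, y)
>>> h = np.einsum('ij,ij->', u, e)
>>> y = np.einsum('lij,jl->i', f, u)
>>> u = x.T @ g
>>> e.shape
(31, 5)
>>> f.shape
(5, 7, 31)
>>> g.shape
(7, 31)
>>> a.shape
(31,)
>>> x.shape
(7, 5)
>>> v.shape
(5,)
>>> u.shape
(5, 31)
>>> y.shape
(7,)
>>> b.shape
(5,)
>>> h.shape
()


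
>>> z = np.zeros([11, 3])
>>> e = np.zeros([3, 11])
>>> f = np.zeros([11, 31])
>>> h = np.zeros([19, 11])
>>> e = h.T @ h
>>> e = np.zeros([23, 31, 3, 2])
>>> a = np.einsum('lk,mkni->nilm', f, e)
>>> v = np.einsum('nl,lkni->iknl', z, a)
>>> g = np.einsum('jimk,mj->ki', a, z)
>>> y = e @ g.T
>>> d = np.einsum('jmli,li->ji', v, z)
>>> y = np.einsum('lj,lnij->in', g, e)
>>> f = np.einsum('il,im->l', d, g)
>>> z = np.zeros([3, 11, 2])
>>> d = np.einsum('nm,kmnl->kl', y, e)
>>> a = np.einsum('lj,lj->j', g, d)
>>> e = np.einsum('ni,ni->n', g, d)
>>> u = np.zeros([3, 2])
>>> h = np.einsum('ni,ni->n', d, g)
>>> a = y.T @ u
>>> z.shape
(3, 11, 2)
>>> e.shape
(23,)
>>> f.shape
(3,)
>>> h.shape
(23,)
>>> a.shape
(31, 2)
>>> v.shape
(23, 2, 11, 3)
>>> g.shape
(23, 2)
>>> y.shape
(3, 31)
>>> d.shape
(23, 2)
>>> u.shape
(3, 2)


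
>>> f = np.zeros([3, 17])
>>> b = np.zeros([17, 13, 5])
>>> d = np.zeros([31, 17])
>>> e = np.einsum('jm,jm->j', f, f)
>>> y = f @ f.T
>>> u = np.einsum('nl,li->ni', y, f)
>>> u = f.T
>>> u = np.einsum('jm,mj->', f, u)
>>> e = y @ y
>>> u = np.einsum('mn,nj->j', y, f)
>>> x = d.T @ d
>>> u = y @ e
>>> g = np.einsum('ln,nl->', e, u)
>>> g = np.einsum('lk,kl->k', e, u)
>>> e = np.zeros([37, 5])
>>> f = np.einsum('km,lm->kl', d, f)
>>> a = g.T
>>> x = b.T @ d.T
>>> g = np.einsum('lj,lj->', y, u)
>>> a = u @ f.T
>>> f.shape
(31, 3)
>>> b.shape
(17, 13, 5)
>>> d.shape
(31, 17)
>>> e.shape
(37, 5)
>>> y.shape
(3, 3)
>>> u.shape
(3, 3)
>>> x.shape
(5, 13, 31)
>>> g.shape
()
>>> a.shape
(3, 31)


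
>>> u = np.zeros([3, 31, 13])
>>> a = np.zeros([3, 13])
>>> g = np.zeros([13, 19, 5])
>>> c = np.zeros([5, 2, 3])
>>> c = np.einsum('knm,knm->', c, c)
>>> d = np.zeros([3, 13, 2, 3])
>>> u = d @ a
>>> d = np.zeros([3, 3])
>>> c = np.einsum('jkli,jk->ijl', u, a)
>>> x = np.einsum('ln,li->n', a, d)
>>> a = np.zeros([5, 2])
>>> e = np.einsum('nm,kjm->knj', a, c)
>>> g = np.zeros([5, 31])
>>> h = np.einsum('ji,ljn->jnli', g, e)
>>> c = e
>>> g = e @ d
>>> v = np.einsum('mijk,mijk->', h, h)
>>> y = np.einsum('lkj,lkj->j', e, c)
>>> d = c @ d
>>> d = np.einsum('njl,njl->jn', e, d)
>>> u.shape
(3, 13, 2, 13)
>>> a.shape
(5, 2)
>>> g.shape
(13, 5, 3)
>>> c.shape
(13, 5, 3)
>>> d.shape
(5, 13)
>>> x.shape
(13,)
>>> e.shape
(13, 5, 3)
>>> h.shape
(5, 3, 13, 31)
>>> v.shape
()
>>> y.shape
(3,)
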